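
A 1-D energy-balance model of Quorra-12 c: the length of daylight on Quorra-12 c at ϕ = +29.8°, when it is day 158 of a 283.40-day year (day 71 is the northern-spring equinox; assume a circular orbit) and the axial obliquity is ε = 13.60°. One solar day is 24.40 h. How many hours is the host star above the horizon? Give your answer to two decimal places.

Solar longitude: L_s = 360° × (158 − 71)/283.40 = 110.515°.
sin δ = sin 13.60° × sin 110.515° = 0.22023, so δ = +12.722°.
cos h₀ = −tan ϕ · tan δ = −tan(+29.8°) × tan(+12.722°) = -0.1293, so h₀ = 1.7005 rad = 97.43°.
Daylight = 2h₀/(2π) × 24.40 h = (1.7005/π) × 24.40 = 13.21 h.

13.21 h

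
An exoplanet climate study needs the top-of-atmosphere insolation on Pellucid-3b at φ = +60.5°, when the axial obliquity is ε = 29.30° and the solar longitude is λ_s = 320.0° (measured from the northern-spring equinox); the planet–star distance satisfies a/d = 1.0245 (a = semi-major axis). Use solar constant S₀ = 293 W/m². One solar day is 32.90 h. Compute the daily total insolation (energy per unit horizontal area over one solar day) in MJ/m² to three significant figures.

Solar declination: sin δ = sin ε · sin λ_s = sin 29.30° × sin 320.0° = -0.31457, so δ = -18.335°.
cos H₀ = −tan(+60.5°) tan(-18.335°) = 0.5857, H₀ = 0.9450 rad.
Bracket: H₀ sin φ sin δ + cos φ cos δ sin H₀ = 0.9450×0.87036×-0.31457 + 0.49242×0.94923×0.81050 = -0.258731 + 0.378844 = 0.120113.
Inverse-square distance factor (a/d)² = 1.0245² = 1.049600.
Q̄ = (S₀/π) × 1.049600 × [bracket] = (293/π) × 1.049600 × 0.120113 = 11.758 W/m².
Daily total = Q̄ × 32.90 h × 3600 s/h = 11.758 × 32.90 × 3600 / 10⁶ = 1.393 MJ/m².

1.39 MJ/m²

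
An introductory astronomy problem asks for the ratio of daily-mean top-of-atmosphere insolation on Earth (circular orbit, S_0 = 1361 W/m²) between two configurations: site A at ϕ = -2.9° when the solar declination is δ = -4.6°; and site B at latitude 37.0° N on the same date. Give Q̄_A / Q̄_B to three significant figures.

Q̄_A / Q̄_B ≈ 1.39

— Configuration A (ϕ=-2.9°):
cos h₀ = −tan(-2.9°) tan(-4.600°) = -0.0041, h₀ = 1.5749 rad.
Bracket: h₀ sin ϕ sin δ + cos ϕ cos δ sin h₀ = 1.5749×-0.05059×-0.08020 + 0.99872×0.99678×0.99999 = 0.006390 + 0.995494 = 1.001884.
Q̄ = (S_0/π) × [bracket] = (1361/π) × 1.001884 = 434.04 W/m².
— Configuration B (ϕ=+37.0°):
cos h₀ = −tan(+37.0°) tan(-4.600°) = 0.0606, h₀ = 1.5101 rad.
Bracket: h₀ sin ϕ sin δ + cos ϕ cos δ sin h₀ = 1.5101×0.60182×-0.08020 + 0.79864×0.99678×0.99816 = -0.072886 + 0.794604 = 0.721718.
Q̄ = (S_0/π) × [bracket] = (1361/π) × 0.721718 = 312.66 W/m².
Ratio Q̄_A / Q̄_B = 434.04 / 312.66 = 1.388.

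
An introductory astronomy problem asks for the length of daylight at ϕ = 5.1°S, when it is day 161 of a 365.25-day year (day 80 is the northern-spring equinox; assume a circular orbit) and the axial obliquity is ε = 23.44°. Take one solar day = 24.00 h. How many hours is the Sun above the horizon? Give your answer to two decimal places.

11.71 h

Solar longitude: L_s = 360° × (161 − 80)/365.25 = 79.836°.
sin δ = sin 23.44° × sin 79.836° = 0.39155, so δ = +23.051°.
cos h₀ = −tan ϕ · tan δ = −tan(-5.1°) × tan(+23.051°) = 0.0380, so h₀ = 1.5328 rad = 87.82°.
Daylight = 2h₀/(2π) × 24.00 h = (1.5328/π) × 24.00 = 11.71 h.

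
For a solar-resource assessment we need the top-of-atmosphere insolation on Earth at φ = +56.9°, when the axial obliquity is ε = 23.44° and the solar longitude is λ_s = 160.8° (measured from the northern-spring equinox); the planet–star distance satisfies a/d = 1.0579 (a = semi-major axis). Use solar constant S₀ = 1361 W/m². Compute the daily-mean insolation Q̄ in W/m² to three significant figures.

Q̄ ≈ 351 W/m²

Solar declination: sin δ = sin ε · sin λ_s = sin 23.44° × sin 160.8° = 0.13082, so δ = +7.517°.
cos H₀ = −tan(+56.9°) tan(+7.517°) = -0.2024, H₀ = 1.7746 rad.
Bracket: H₀ sin φ sin δ + cos φ cos δ sin H₀ = 1.7746×0.83772×0.13082 + 0.54610×0.99141×0.97930 = 0.194479 + 0.530202 = 0.724681.
Inverse-square distance factor (a/d)² = 1.0579² = 1.119152.
Q̄ = (S₀/π) × 1.119152 × [bracket] = (1361/π) × 1.119152 × 0.724681 = 351.4 W/m².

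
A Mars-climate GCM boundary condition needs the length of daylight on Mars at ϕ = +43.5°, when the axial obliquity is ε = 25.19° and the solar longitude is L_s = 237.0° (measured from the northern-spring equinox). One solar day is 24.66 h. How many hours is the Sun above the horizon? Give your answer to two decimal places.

Solar declination: sin δ = sin ε · sin L_s = sin 25.19° × sin 237.0° = -0.35696, so δ = -20.913°.
cos h₀ = −tan ϕ · tan δ = −tan(+43.5°) × tan(-20.913°) = 0.3626, so h₀ = 1.1997 rad = 68.74°.
Daylight = 2h₀/(2π) × 24.66 h = (1.1997/π) × 24.66 = 9.42 h.

9.42 h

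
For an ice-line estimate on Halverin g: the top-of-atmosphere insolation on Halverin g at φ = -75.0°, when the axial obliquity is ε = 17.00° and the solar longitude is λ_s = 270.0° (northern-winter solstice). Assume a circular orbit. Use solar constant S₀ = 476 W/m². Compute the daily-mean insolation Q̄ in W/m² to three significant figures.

Solar declination: sin δ = sin ε · sin λ_s = sin 17.00° × sin 270.0° = -0.29237, so δ = -17.000°.
cos H₀ = −tan(-75.0°) tan(-17.000°) = -1.1410 ≤ −1 ⇒ polar day, H₀ = π.
Bracket: H₀ sin φ sin δ + cos φ cos δ sin H₀ = 3.1416×-0.96593×-0.29237 + 0.25882×0.95630×0.00000 = 0.887216 + 0.000000 = 0.887216.
Q̄ = (S₀/π) × [bracket] = (476/π) × 0.887216 = 134.4 W/m².

Q̄ ≈ 134 W/m²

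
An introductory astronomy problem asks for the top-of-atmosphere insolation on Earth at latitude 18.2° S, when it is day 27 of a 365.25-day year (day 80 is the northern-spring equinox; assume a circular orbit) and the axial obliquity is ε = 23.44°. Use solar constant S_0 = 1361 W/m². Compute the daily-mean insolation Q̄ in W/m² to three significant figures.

Solar longitude: L_s = 360° × (27 − 80)/365.25 = -52.238°, i.e. -52.238° + 360° = 307.762°.
sin δ = sin 23.44° × sin 307.762° = -0.31448, so δ = -18.329°.
cos h₀ = −tan(-18.2°) tan(-18.329°) = -0.1089, h₀ = 1.6799 rad.
Bracket: h₀ sin ϕ sin δ + cos ϕ cos δ sin h₀ = 1.6799×-0.31233×-0.31448 + 0.94997×0.94927×0.99405 = 0.165002 + 0.896412 = 1.061414.
Q̄ = (S_0/π) × [bracket] = (1361/π) × 1.061414 = 459.8 W/m².

Q̄ ≈ 460 W/m²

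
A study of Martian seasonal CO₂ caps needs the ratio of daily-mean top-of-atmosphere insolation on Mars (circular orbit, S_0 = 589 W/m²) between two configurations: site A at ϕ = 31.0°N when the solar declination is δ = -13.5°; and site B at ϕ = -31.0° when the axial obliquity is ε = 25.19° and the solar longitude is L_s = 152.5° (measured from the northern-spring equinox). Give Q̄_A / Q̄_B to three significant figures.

— Configuration A (ϕ=+31.0°):
cos h₀ = −tan(+31.0°) tan(-13.500°) = 0.1443, h₀ = 1.4260 rad.
Bracket: h₀ sin ϕ sin δ + cos ϕ cos δ sin h₀ = 1.4260×0.51504×-0.23345 + 0.85717×0.97237×0.98954 = -0.171457 + 0.824768 = 0.653311.
Q̄ = (S_0/π) × [bracket] = (589/π) × 0.653311 = 122.49 W/m².
— Configuration B (ϕ=-31.0°):
Solar declination: sin δ = sin ε · sin L_s = sin 25.19° × sin 152.5° = 0.19653, so δ = +11.334°.
cos h₀ = −tan(-31.0°) tan(+11.334°) = 0.1204, h₀ = 1.4501 rad.
Bracket: h₀ sin ϕ sin δ + cos ϕ cos δ sin h₀ = 1.4501×-0.51504×0.19653 + 0.85717×0.98050×0.99272 = -0.146780 + 0.834337 = 0.687557.
Q̄ = (S_0/π) × [bracket] = (589/π) × 0.687557 = 128.91 W/m².
Ratio Q̄_A / Q̄_B = 122.49 / 128.91 = 0.9502.

Q̄_A / Q̄_B ≈ 0.950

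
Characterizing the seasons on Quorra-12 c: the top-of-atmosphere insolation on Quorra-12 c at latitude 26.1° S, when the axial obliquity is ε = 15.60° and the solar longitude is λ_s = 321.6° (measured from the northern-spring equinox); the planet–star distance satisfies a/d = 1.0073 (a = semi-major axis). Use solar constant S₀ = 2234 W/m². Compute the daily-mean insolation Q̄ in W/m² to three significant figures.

Q̄ ≈ 724 W/m²

Solar declination: sin δ = sin ε · sin λ_s = sin 15.60° × sin 321.6° = -0.16704, so δ = -9.616°.
cos H₀ = −tan(-26.1°) tan(-9.616°) = -0.0830, H₀ = 1.6539 rad.
Bracket: H₀ sin φ sin δ + cos φ cos δ sin H₀ = 1.6539×-0.43994×-0.16704 + 0.89803×0.98595×0.99655 = 0.121541 + 0.882358 = 1.003899.
Inverse-square distance factor (a/d)² = 1.0073² = 1.014653.
Q̄ = (S₀/π) × 1.014653 × [bracket] = (2234/π) × 1.014653 × 1.003899 = 724.3 W/m².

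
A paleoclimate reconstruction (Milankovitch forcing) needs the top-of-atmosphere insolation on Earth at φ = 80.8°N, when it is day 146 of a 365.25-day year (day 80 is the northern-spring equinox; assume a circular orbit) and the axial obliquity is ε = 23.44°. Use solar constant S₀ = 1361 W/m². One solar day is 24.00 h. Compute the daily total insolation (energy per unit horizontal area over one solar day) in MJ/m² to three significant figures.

41.9 MJ/m²

Solar longitude: λ_s = 360° × (146 − 80)/365.25 = 65.051°.
sin δ = sin 23.44° × sin 65.051° = 0.36067, so δ = +21.141°.
cos H₀ = −tan(+80.8°) tan(+21.141°) = -2.3875 ≤ −1 ⇒ polar day, H₀ = π.
Bracket: H₀ sin φ sin δ + cos φ cos δ sin H₀ = 3.1416×0.98714×0.36067 + 0.15988×0.93269×0.00000 = 1.118509 + 0.000000 = 1.118509.
Q̄ = (S₀/π) × [bracket] = (1361/π) × 1.118509 = 484.56 W/m².
Daily total = Q̄ × 24.00 h × 3600 s/h = 484.56 × 24.00 × 3600 / 10⁶ = 41.87 MJ/m².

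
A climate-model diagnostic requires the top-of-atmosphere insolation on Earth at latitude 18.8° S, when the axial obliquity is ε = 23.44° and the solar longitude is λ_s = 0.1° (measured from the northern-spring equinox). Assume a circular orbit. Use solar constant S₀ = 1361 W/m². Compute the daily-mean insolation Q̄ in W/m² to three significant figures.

Solar declination: sin δ = sin ε · sin λ_s = sin 23.44° × sin 0.1° = 0.00069, so δ = +0.040°.
cos H₀ = −tan(-18.8°) tan(+0.040°) = 0.0002, H₀ = 1.5706 rad.
Bracket: H₀ sin φ sin δ + cos φ cos δ sin H₀ = 1.5706×-0.32227×0.00069 + 0.94665×1.00000×1.00000 = -0.000349 + 0.946650 = 0.946301.
Q̄ = (S₀/π) × [bracket] = (1361/π) × 0.946301 = 410.0 W/m².

Q̄ ≈ 410 W/m²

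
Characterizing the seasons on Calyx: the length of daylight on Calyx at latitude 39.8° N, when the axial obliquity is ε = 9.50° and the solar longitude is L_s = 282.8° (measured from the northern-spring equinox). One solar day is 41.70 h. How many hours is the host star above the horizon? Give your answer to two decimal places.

19.04 h

Solar declination: sin δ = sin ε · sin L_s = sin 9.50° × sin 282.8° = -0.16095, so δ = -9.262°.
cos h₀ = −tan ϕ · tan δ = −tan(+39.8°) × tan(-9.262°) = 0.1359, so h₀ = 1.4345 rad = 82.19°.
Daylight = 2h₀/(2π) × 41.70 h = (1.4345/π) × 41.70 = 19.04 h.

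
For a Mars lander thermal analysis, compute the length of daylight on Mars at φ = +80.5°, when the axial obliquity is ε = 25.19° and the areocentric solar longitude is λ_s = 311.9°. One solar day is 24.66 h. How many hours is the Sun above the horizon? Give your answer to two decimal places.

0.00 h

sin δ = sin 25.19° × sin 311.9° = -0.31679, so δ = -18.469°.
cos H₀ = −tan φ · tan δ = 1.9959 ≥ 1, so the Sun never rises (polar night) and H₀ = 0.
Daylight = 2H₀/(2π) × 24.66 h = (0.0000/π) × 24.66 = 0.00 h.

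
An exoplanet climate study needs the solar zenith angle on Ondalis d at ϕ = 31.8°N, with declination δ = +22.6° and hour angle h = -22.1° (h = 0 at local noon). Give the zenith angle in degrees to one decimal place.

θ_z = 21.6°

cos θ_z = sin ϕ sin δ + cos ϕ cos δ cos h = 0.202507 + 0.726982 = 0.929489.
θ_z = arccos(0.929489) = 21.6°.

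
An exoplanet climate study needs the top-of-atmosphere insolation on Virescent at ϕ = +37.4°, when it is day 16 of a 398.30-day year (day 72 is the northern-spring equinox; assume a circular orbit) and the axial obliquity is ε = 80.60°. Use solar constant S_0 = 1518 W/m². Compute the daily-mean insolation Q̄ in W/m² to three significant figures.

Q̄ ≈ 7.32 W/m²

Solar longitude: L_s = 360° × (16 − 72)/398.30 = -50.615°, i.e. -50.615° + 360° = 309.385°.
sin δ = sin 80.60° × sin 309.385° = -0.76252, so δ = -49.687°.
cos h₀ = −tan(+37.4°) tan(-49.687°) = 0.9011, h₀ = 0.4484 rad.
Bracket: h₀ sin ϕ sin δ + cos ϕ cos δ sin h₀ = 0.4484×0.60738×-0.76252 + 0.79441×0.64696×0.43356 = -0.207672 + 0.222829 = 0.015157.
Q̄ = (S_0/π) × [bracket] = (1518/π) × 0.015157 = 7.324 W/m².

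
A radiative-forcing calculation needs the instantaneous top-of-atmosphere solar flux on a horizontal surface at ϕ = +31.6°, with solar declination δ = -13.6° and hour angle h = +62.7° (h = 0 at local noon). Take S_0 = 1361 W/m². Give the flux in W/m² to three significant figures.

349 W/m²

cos θ_z = sin ϕ sin δ + cos ϕ cos δ cos h = -0.123211 + 0.379691 = 0.256480.
Flux = S_0 · cos θ_z = 1361 × 0.256480 = 349.1 W/m².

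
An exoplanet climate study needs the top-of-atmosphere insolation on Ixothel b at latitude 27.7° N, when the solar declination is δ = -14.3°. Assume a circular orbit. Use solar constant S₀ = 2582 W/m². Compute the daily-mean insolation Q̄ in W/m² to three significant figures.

cos H₀ = −tan(+27.7°) tan(-14.300°) = 0.1338, H₀ = 1.4366 rad.
Bracket: H₀ sin φ sin δ + cos φ cos δ sin H₀ = 1.4366×0.46484×-0.24700 + 0.88539×0.96902×0.99101 = -0.164944 + 0.850248 = 0.685304.
Q̄ = (S₀/π) × [bracket] = (2582/π) × 0.685304 = 563.2 W/m².

Q̄ ≈ 563 W/m²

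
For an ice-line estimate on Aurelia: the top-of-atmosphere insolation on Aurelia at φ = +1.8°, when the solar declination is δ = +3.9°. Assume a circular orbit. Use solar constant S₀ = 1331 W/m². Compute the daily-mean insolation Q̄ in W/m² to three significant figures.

Q̄ ≈ 424 W/m²

cos H₀ = −tan(+1.8°) tan(+3.900°) = -0.0021, H₀ = 1.5729 rad.
Bracket: H₀ sin φ sin δ + cos φ cos δ sin H₀ = 1.5729×0.03141×0.06802 + 0.99951×0.99768×1.00000 = 0.003361 + 0.997191 = 1.000552.
Q̄ = (S₀/π) × [bracket] = (1331/π) × 1.000552 = 423.9 W/m².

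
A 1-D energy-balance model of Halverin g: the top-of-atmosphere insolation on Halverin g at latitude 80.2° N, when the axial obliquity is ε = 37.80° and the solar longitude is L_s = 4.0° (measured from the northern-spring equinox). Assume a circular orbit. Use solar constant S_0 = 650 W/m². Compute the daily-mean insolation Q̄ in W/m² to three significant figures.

Solar declination: sin δ = sin ε · sin L_s = sin 37.80° × sin 4.0° = 0.04275, so δ = +2.450°.
cos h₀ = −tan(+80.2°) tan(+2.450°) = -0.2477, h₀ = 1.8212 rad.
Bracket: h₀ sin ϕ sin δ + cos ϕ cos δ sin h₀ = 1.8212×0.98541×0.04275 + 0.17021×0.99909×0.96882 = 0.076720 + 0.164753 = 0.241473.
Q̄ = (S_0/π) × [bracket] = (650/π) × 0.241473 = 49.96 W/m².

Q̄ ≈ 50.0 W/m²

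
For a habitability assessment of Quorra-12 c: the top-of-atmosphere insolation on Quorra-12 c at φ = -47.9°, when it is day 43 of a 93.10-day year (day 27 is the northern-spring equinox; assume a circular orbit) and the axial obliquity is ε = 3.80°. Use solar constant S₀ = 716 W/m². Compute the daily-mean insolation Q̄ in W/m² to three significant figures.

Solar longitude: λ_s = 360° × (43 − 27)/93.10 = 61.869°.
sin δ = sin 3.80° × sin 61.869° = 0.05845, so δ = +3.351°.
cos H₀ = −tan(-47.9°) tan(+3.351°) = 0.0648, H₀ = 1.5060 rad.
Bracket: H₀ sin φ sin δ + cos φ cos δ sin H₀ = 1.5060×-0.74198×0.05845 + 0.67043×0.99829×0.99790 = -0.065313 + 0.667878 = 0.602565.
Q̄ = (S₀/π) × [bracket] = (716/π) × 0.602565 = 137.3 W/m².

Q̄ ≈ 137 W/m²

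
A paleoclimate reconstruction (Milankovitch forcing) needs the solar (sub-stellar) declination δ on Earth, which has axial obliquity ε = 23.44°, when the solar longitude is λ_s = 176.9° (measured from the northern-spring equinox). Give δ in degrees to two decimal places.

sin δ = sin ε · sin λ_s = sin 23.44° × sin 176.9° = 0.021512.
δ = arcsin(0.021512) = +1.23°.

δ = +1.23°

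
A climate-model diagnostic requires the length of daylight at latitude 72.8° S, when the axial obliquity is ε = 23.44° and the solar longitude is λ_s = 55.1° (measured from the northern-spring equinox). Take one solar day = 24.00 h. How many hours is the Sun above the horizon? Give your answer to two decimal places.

Solar declination: sin δ = sin ε · sin λ_s = sin 23.44° × sin 55.1° = 0.32625, so δ = +19.041°.
cos H₀ = −tan φ · tan δ = 1.1149 ≥ 1, so the Sun never rises (polar night) and H₀ = 0.
Daylight = 2H₀/(2π) × 24.00 h = (0.0000/π) × 24.00 = 0.00 h.

0.00 h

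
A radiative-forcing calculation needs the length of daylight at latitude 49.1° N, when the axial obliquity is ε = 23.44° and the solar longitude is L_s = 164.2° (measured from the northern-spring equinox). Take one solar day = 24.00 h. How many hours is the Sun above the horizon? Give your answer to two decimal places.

12.96 h

Solar declination: sin δ = sin ε · sin L_s = sin 23.44° × sin 164.2° = 0.10831, so δ = +6.218°.
cos h₀ = −tan ϕ · tan δ = −tan(+49.1°) × tan(+6.218°) = -0.1258, so h₀ = 1.6969 rad = 97.23°.
Daylight = 2h₀/(2π) × 24.00 h = (1.6969/π) × 24.00 = 12.96 h.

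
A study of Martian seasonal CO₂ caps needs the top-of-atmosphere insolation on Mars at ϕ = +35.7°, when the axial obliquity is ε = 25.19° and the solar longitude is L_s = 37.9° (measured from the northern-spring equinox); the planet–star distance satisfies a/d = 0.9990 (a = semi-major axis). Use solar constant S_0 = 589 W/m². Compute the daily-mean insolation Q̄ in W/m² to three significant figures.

Q̄ ≈ 194 W/m²

Solar declination: sin δ = sin ε · sin L_s = sin 25.19° × sin 37.9° = 0.26145, so δ = +15.156°.
cos h₀ = −tan(+35.7°) tan(+15.156°) = -0.1946, h₀ = 1.7667 rad.
Bracket: h₀ sin ϕ sin δ + cos ϕ cos δ sin h₀ = 1.7667×0.58354×0.26145 + 0.81208×0.96522×0.98087 = 0.269539 + 0.768841 = 1.038380.
Inverse-square distance factor (a/d)² = 0.9990² = 0.998001.
Q̄ = (S_0/π) × 0.998001 × [bracket] = (589/π) × 0.998001 × 1.038380 = 194.3 W/m².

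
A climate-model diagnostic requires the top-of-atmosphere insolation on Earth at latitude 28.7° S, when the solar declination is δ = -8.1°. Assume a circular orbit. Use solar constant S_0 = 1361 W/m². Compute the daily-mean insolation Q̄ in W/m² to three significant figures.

cos h₀ = −tan(-28.7°) tan(-8.100°) = -0.0779, h₀ = 1.6488 rad.
Bracket: h₀ sin ϕ sin δ + cos ϕ cos δ sin h₀ = 1.6488×-0.48022×-0.14090 + 0.87715×0.99002×0.99696 = 0.111563 + 0.865756 = 0.977319.
Q̄ = (S_0/π) × [bracket] = (1361/π) × 0.977319 = 423.4 W/m².

Q̄ ≈ 423 W/m²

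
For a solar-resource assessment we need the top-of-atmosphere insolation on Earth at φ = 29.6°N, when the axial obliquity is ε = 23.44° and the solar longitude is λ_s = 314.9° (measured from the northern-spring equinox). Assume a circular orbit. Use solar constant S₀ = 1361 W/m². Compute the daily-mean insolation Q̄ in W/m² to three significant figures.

Q̄ ≈ 272 W/m²

Solar declination: sin δ = sin ε · sin λ_s = sin 23.44° × sin 314.9° = -0.28177, so δ = -16.366°.
cos H₀ = −tan(+29.6°) tan(-16.366°) = 0.1668, H₀ = 1.4032 rad.
Bracket: H₀ sin φ sin δ + cos φ cos δ sin H₀ = 1.4032×0.49394×-0.28177 + 0.86949×0.95948×0.98599 = -0.195294 + 0.822570 = 0.627276.
Q̄ = (S₀/π) × [bracket] = (1361/π) × 0.627276 = 271.7 W/m².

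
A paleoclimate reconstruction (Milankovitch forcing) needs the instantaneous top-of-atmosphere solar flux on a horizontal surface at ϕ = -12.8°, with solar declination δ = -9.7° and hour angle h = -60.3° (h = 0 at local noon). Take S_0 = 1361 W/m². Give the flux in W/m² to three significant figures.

699 W/m²

cos θ_z = sin ϕ sin δ + cos ϕ cos δ cos h = 0.037329 + 0.476239 = 0.513568.
Flux = S_0 · cos θ_z = 1361 × 0.513568 = 699.0 W/m².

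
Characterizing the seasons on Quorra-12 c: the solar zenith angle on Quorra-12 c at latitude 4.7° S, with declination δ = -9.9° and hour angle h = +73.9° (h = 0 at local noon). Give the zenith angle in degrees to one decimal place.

θ_z = 73.4°

cos θ_z = sin ϕ sin δ + cos ϕ cos δ cos h = 0.014088 + 0.272267 = 0.286355.
θ_z = arccos(0.286355) = 73.4°.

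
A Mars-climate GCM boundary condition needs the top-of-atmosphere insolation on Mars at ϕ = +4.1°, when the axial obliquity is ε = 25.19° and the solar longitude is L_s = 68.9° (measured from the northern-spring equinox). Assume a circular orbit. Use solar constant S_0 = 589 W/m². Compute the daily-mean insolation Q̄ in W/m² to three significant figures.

Q̄ ≈ 180 W/m²

Solar declination: sin δ = sin ε · sin L_s = sin 25.19° × sin 68.9° = 0.39708, so δ = +23.396°.
cos h₀ = −tan(+4.1°) tan(+23.396°) = -0.0310, h₀ = 1.6018 rad.
Bracket: h₀ sin ϕ sin δ + cos ϕ cos δ sin h₀ = 1.6018×0.07150×0.39708 + 0.99744×0.91778×0.99952 = 0.045477 + 0.914991 = 0.960468.
Q̄ = (S_0/π) × [bracket] = (589/π) × 0.960468 = 180.1 W/m².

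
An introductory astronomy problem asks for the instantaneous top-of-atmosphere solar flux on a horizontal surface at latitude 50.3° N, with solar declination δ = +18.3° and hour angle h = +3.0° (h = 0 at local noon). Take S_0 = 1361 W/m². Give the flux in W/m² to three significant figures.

cos θ_z = sin ϕ sin δ + cos ϕ cos δ cos h = 0.241586 + 0.605631 = 0.847217.
Flux = S_0 · cos θ_z = 1361 × 0.847217 = 1153 W/m².

1.15e+03 W/m²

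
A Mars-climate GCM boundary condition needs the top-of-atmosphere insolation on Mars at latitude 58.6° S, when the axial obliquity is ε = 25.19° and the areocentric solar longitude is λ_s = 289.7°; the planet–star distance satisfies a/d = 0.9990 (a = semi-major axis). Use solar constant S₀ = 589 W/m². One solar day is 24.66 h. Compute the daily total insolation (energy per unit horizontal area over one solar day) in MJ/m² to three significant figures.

sin δ = sin 25.19° × sin 289.7° = -0.40071, so δ = -23.623°.
cos H₀ = −tan(-58.6°) tan(-23.623°) = -0.7165, H₀ = 2.3696 rad.
Bracket: H₀ sin φ sin δ + cos φ cos δ sin H₀ = 2.3696×-0.85355×-0.40071 + 0.52101×0.91620×0.69758 = 0.810465 + 0.332989 = 1.143454.
Inverse-square distance factor (a/d)² = 0.9990² = 0.998001.
Q̄ = (S₀/π) × 0.998001 × [bracket] = (589/π) × 0.998001 × 1.143454 = 213.95 W/m².
Daily total = Q̄ × 24.66 h × 3600 s/h = 213.95 × 24.66 × 3600 / 10⁶ = 18.99 MJ/m².

19.0 MJ/m²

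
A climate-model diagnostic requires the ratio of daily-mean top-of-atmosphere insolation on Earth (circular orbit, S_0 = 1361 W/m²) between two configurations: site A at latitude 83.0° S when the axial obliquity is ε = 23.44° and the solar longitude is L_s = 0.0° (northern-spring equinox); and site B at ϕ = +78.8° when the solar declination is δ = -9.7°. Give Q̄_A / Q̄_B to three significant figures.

— Configuration A (ϕ=-83.0°):
Solar declination: sin δ = sin ε · sin L_s = sin 23.44° × sin 0.0° = 0.00000, so δ = +0.000°.
cos h₀ = −tan(-83.0°) tan(+0.000°) = 0.0000, h₀ = 1.5708 rad.
Bracket: h₀ sin ϕ sin δ + cos ϕ cos δ sin h₀ = 1.5708×-0.99255×0.00000 + 0.12187×1.00000×1.00000 = -0.000000 + 0.121870 = 0.121870.
Q̄ = (S_0/π) × [bracket] = (1361/π) × 0.121870 = 52.796 W/m².
— Configuration B (ϕ=+78.8°):
cos h₀ = −tan(+78.8°) tan(-9.700°) = 0.8633, h₀ = 0.5291 rad.
Bracket: h₀ sin ϕ sin δ + cos ϕ cos δ sin h₀ = 0.5291×0.98096×-0.16849 + 0.19423×0.98570×0.50473 = -0.087451 + 0.096632 = 0.009181.
Q̄ = (S_0/π) × [bracket] = (1361/π) × 0.009181 = 3.9774 W/m².
Ratio Q̄_A / Q̄_B = 52.796 / 3.9774 = 13.27.

Q̄_A / Q̄_B ≈ 13.3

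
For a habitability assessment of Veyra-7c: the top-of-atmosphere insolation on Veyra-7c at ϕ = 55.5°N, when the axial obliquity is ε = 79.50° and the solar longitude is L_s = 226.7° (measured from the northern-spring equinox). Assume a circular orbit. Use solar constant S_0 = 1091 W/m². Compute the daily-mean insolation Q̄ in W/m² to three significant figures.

Q̄ ≈ 0.00 W/m²

Solar declination: sin δ = sin ε · sin L_s = sin 79.50° × sin 226.7° = -0.71559, so δ = -45.691°.
cos h₀ = −tan(+55.5°) tan(-45.691°) = 1.4905 ≥ 1 ⇒ polar night, h₀ = 0 and Q̄ = 0.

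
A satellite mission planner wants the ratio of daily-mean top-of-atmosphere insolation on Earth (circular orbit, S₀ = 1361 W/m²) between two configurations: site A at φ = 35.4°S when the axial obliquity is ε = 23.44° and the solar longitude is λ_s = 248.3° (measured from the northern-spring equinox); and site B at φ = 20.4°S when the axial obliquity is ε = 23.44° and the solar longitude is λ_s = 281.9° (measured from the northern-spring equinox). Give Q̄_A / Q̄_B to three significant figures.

Q̄_A / Q̄_B ≈ 1.03

— Configuration A (φ=-35.4°):
Solar declination: sin δ = sin ε · sin λ_s = sin 23.44° × sin 248.3° = -0.36960, so δ = -21.691°.
cos H₀ = −tan(-35.4°) tan(-21.691°) = -0.2827, H₀ = 1.8574 rad.
Bracket: H₀ sin φ sin δ + cos φ cos δ sin H₀ = 1.8574×-0.57928×-0.36960 + 0.81513×0.92919×0.95922 = 0.397673 + 0.726523 = 1.124196.
Q̄ = (S₀/π) × [bracket] = (1361/π) × 1.124196 = 487.02 W/m².
— Configuration B (φ=-20.4°):
Solar declination: sin δ = sin ε · sin λ_s = sin 23.44° × sin 281.9° = -0.38924, so δ = -22.907°.
cos H₀ = −tan(-20.4°) tan(-22.907°) = -0.1572, H₀ = 1.7286 rad.
Bracket: H₀ sin φ sin δ + cos φ cos δ sin H₀ = 1.7286×-0.34857×-0.38924 + 0.93728×0.92114×0.98757 = 0.234532 + 0.852634 = 1.087166.
Q̄ = (S₀/π) × [bracket] = (1361/π) × 1.087166 = 470.98 W/m².
Ratio Q̄_A / Q̄_B = 487.02 / 470.98 = 1.034.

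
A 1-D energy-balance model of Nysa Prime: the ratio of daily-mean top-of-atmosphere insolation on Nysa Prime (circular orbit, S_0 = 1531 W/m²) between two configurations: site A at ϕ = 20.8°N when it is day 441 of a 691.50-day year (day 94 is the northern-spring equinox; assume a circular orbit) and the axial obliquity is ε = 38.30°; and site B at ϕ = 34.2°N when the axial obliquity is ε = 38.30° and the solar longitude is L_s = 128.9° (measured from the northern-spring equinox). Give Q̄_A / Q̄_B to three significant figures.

— Configuration A (ϕ=+20.8°):
Solar longitude: L_s = 360° × (441 − 94)/691.50 = 180.651°.
sin δ = sin 38.30° × sin 180.651° = -0.00704, so δ = -0.403°.
cos h₀ = −tan(+20.8°) tan(-0.403°) = 0.0027, h₀ = 1.5681 rad.
Bracket: h₀ sin ϕ sin δ + cos ϕ cos δ sin h₀ = 1.5681×0.35511×-0.00704 + 0.93483×0.99998×1.00000 = -0.003920 + 0.934811 = 0.930891.
Q̄ = (S_0/π) × [bracket] = (1531/π) × 0.930891 = 453.65 W/m².
— Configuration B (ϕ=+34.2°):
Solar declination: sin δ = sin ε · sin L_s = sin 38.30° × sin 128.9° = 0.48234, so δ = +28.838°.
cos h₀ = −tan(+34.2°) tan(+28.838°) = -0.3742, h₀ = 1.9543 rad.
Bracket: h₀ sin ϕ sin δ + cos ϕ cos δ sin h₀ = 1.9543×0.56208×0.48234 + 0.82708×0.87598×0.92735 = 0.529837 + 0.671870 = 1.201707.
Q̄ = (S_0/π) × [bracket] = (1531/π) × 1.201707 = 585.63 W/m².
Ratio Q̄_A / Q̄_B = 453.65 / 585.63 = 0.7746.

Q̄_A / Q̄_B ≈ 0.775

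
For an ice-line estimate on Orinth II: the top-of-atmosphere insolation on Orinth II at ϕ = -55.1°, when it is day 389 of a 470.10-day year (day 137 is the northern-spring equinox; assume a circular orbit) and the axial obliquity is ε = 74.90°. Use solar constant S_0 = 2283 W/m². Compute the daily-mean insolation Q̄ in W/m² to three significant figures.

Q̄ ≈ 630 W/m²

Solar longitude: L_s = 360° × (389 − 137)/470.10 = 192.980°.
sin δ = sin 74.90° × sin 192.980° = -0.21686, so δ = -12.525°.
cos h₀ = −tan(-55.1°) tan(-12.525°) = -0.3184, h₀ = 1.8949 rad.
Bracket: h₀ sin ϕ sin δ + cos ϕ cos δ sin h₀ = 1.8949×-0.82015×-0.21686 + 0.57215×0.97620×0.94794 = 0.337023 + 0.529456 = 0.866479.
Q̄ = (S_0/π) × [bracket] = (2283/π) × 0.866479 = 629.7 W/m².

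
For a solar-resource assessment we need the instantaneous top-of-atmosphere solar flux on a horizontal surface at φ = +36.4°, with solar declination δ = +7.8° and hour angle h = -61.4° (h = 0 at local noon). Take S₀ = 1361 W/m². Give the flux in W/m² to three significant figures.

629 W/m²

cos θ_z = sin φ sin δ + cos φ cos δ cos h = 0.080536 + 0.381731 = 0.462267.
Flux = S₀ · cos θ_z = 1361 × 0.462267 = 629.1 W/m².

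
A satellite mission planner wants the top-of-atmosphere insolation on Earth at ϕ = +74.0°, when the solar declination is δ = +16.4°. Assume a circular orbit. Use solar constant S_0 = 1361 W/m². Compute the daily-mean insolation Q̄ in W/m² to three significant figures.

Q̄ ≈ 369 W/m²

cos h₀ = −tan(+74.0°) tan(+16.400°) = -1.0264 ≤ −1 ⇒ polar day, h₀ = π.
Bracket: h₀ sin ϕ sin δ + cos ϕ cos δ sin h₀ = 3.1416×0.96126×0.28234 + 0.27564×0.95931×0.00000 = 0.852637 + 0.000000 = 0.852637.
Q̄ = (S_0/π) × [bracket] = (1361/π) × 0.852637 = 369.4 W/m².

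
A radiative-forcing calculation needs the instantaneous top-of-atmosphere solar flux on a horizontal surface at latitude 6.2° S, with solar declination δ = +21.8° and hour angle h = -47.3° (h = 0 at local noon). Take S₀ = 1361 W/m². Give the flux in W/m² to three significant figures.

cos θ_z = sin φ sin δ + cos φ cos δ cos h = -0.040107 + 0.625979 = 0.585872.
Flux = S₀ · cos θ_z = 1361 × 0.585872 = 797.4 W/m².

797 W/m²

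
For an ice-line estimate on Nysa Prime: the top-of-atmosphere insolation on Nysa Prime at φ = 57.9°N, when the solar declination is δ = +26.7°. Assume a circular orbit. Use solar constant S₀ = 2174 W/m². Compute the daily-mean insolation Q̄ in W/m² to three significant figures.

Q̄ ≈ 855 W/m²

cos H₀ = −tan(+57.9°) tan(+26.700°) = -0.8018, H₀ = 2.5010 rad.
Bracket: H₀ sin φ sin δ + cos φ cos δ sin H₀ = 2.5010×0.84712×0.44932 + 0.53140×0.89337×0.59764 = 0.951951 + 0.283722 = 1.235673.
Q̄ = (S₀/π) × [bracket] = (2174/π) × 1.235673 = 855.1 W/m².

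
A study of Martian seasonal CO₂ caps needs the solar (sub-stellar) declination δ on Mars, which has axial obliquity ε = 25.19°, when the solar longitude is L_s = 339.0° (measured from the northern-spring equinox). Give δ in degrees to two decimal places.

δ = -8.77°

sin δ = sin ε · sin L_s = sin 25.19° × sin 339.0° = -0.152529.
δ = arcsin(-0.152529) = -8.77°.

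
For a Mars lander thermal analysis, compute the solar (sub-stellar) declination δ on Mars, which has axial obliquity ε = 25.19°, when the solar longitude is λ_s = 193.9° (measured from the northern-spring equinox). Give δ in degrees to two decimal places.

sin δ = sin ε · sin λ_s = sin 25.19° × sin 193.9° = -0.102246.
δ = arcsin(-0.102246) = -5.87°.

δ = -5.87°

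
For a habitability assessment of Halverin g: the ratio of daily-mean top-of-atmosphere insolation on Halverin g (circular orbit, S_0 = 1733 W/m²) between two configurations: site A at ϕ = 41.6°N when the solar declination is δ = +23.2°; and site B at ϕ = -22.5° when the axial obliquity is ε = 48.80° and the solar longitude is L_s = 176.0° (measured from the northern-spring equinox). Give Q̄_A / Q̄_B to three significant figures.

Q̄_A / Q̄_B ≈ 1.29

— Configuration A (ϕ=+41.6°):
cos h₀ = −tan(+41.6°) tan(+23.200°) = -0.3805, h₀ = 1.9612 rad.
Bracket: h₀ sin ϕ sin δ + cos ϕ cos δ sin h₀ = 1.9612×0.66393×0.39394 + 0.74780×0.91914×0.92477 = 0.512949 + 0.635625 = 1.148574.
Q̄ = (S_0/π) × [bracket] = (1733/π) × 1.148574 = 633.59 W/m².
— Configuration B (ϕ=-22.5°):
Solar declination: sin δ = sin ε · sin L_s = sin 48.80° × sin 176.0° = 0.05249, so δ = +3.009°.
cos h₀ = −tan(-22.5°) tan(+3.009°) = 0.0218, h₀ = 1.5490 rad.
Bracket: h₀ sin ϕ sin δ + cos ϕ cos δ sin h₀ = 1.5490×-0.38268×0.05249 + 0.92388×0.99862×0.99976 = -0.031115 + 0.922384 = 0.891269.
Q̄ = (S_0/π) × [bracket] = (1733/π) × 0.891269 = 491.65 W/m².
Ratio Q̄_A / Q̄_B = 633.59 / 491.65 = 1.289.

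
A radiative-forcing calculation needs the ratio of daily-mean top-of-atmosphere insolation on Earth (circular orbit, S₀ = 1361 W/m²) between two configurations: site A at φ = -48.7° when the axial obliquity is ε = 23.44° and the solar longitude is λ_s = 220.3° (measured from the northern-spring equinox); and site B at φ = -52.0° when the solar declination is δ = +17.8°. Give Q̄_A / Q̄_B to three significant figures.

Q̄_A / Q̄_B ≈ 3.76

— Configuration A (φ=-48.7°):
Solar declination: sin δ = sin ε · sin λ_s = sin 23.44° × sin 220.3° = -0.25729, so δ = -14.909°.
cos H₀ = −tan(-48.7°) tan(-14.909°) = -0.3031, H₀ = 1.8787 rad.
Bracket: H₀ sin φ sin δ + cos φ cos δ sin H₀ = 1.8787×-0.75126×-0.25729 + 0.66000×0.96634×0.95297 = 0.363137 + 0.607789 = 0.970926.
Q̄ = (S₀/π) × [bracket] = (1361/π) × 0.970926 = 420.62 W/m².
— Configuration B (φ=-52.0°):
cos H₀ = −tan(-52.0°) tan(+17.800°) = 0.4109, H₀ = 1.1473 rad.
Bracket: H₀ sin φ sin δ + cos φ cos δ sin H₀ = 1.1473×-0.78801×0.30570 + 0.61566×0.95213×0.91166 = -0.276378 + 0.534404 = 0.258026.
Q̄ = (S₀/π) × [bracket] = (1361/π) × 0.258026 = 111.78 W/m².
Ratio Q̄_A / Q̄_B = 420.62 / 111.78 = 3.763.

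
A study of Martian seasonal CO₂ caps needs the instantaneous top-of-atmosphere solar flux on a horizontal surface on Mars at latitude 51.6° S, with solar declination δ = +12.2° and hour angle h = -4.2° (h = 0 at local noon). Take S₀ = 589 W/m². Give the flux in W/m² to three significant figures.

cos θ_z = sin φ sin δ + cos φ cos δ cos h = -0.165614 + 0.605489 = 0.439875.
Flux = S₀ · cos θ_z = 589 × 0.439875 = 259.1 W/m².

259 W/m²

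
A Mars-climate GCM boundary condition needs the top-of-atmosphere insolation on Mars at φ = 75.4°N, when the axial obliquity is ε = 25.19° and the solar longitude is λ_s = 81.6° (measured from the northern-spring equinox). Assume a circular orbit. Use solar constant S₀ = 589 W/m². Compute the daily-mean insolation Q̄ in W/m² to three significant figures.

Q̄ ≈ 240 W/m²

Solar declination: sin δ = sin ε · sin λ_s = sin 25.19° × sin 81.6° = 0.42106, so δ = +24.901°.
cos H₀ = −tan(+75.4°) tan(+24.901°) = -1.7821 ≤ −1 ⇒ polar day, H₀ = π.
Bracket: H₀ sin φ sin δ + cos φ cos δ sin H₀ = 3.1416×0.96771×0.42106 + 0.25207×0.90703×0.00000 = 1.280089 + 0.000000 = 1.280089.
Q̄ = (S₀/π) × [bracket] = (589/π) × 1.280089 = 240.0 W/m².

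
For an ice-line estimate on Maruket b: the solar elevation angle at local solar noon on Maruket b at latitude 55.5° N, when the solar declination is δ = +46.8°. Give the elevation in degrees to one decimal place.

At local noon the hour angle is zero, so the zenith angle equals |φ − δ| = |+55.5° − (+46.800°)| = 8.700°.
Elevation = 90° − 8.700° = 81.3°.

81.3°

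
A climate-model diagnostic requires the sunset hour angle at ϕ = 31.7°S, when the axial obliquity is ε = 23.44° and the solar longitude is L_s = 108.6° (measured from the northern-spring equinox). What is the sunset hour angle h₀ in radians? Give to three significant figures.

h₀ = 1.32 rad

Solar declination: sin δ = sin ε · sin L_s = sin 23.44° × sin 108.6° = 0.37701, so δ = +22.149°.
cos h₀ = −tan ϕ · tan δ = −tan(-31.7°) × tan(+22.149°) = 0.2514, so h₀ = 1.3167 rad = 75.44°.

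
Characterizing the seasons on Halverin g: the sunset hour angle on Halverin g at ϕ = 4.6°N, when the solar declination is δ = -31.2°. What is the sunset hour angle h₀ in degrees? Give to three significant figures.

h₀ = 87.2°

cos h₀ = −tan ϕ · tan δ = −tan(+4.6°) × tan(-31.200°) = 0.0487, so h₀ = 1.5220 rad = 87.21°.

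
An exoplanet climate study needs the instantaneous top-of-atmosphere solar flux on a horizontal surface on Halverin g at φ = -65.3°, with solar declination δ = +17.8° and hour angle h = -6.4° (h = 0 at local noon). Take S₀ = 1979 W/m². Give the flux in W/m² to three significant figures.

233 W/m²

cos θ_z = sin φ sin δ + cos φ cos δ cos h = -0.277727 + 0.395384 = 0.117657.
Flux = S₀ · cos θ_z = 1979 × 0.117657 = 232.8 W/m².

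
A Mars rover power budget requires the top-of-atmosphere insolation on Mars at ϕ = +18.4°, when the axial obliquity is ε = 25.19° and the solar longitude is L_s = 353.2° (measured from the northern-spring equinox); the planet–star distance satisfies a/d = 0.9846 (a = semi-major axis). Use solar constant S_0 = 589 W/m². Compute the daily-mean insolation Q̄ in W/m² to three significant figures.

Q̄ ≈ 168 W/m²

Solar declination: sin δ = sin ε · sin L_s = sin 25.19° × sin 353.2° = -0.05040, so δ = -2.889°.
cos h₀ = −tan(+18.4°) tan(-2.889°) = 0.0168, h₀ = 1.5540 rad.
Bracket: h₀ sin ϕ sin δ + cos ϕ cos δ sin h₀ = 1.5540×0.31565×-0.05040 + 0.94888×0.99873×0.99986 = -0.024722 + 0.947542 = 0.922820.
Inverse-square distance factor (a/d)² = 0.9846² = 0.969437.
Q̄ = (S_0/π) × 0.969437 × [bracket] = (589/π) × 0.969437 × 0.922820 = 167.7 W/m².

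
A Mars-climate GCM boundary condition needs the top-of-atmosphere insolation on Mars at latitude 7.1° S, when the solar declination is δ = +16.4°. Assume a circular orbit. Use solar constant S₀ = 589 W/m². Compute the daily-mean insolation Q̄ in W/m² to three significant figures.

cos H₀ = −tan(-7.1°) tan(+16.400°) = 0.0367, H₀ = 1.5341 rad.
Bracket: H₀ sin φ sin δ + cos φ cos δ sin H₀ = 1.5341×-0.12360×0.28234 + 0.99233×0.95931×0.99933 = -0.053536 + 0.951314 = 0.897778.
Q̄ = (S₀/π) × [bracket] = (589/π) × 0.897778 = 168.3 W/m².

Q̄ ≈ 168 W/m²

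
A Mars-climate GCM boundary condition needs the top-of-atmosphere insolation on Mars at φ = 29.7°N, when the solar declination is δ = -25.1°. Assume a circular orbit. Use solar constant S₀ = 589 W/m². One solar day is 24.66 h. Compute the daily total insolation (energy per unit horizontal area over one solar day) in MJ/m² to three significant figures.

cos H₀ = −tan(+29.7°) tan(-25.100°) = 0.2672, H₀ = 1.3003 rad.
Bracket: H₀ sin φ sin δ + cos φ cos δ sin H₀ = 1.3003×0.49546×-0.42420 + 0.86863×0.90557×0.96364 = -0.273289 + 0.758004 = 0.484715.
Q̄ = (S₀/π) × [bracket] = (589/π) × 0.484715 = 90.877 W/m².
Daily total = Q̄ × 24.66 h × 3600 s/h = 90.877 × 24.66 × 3600 / 10⁶ = 8.068 MJ/m².

8.07 MJ/m²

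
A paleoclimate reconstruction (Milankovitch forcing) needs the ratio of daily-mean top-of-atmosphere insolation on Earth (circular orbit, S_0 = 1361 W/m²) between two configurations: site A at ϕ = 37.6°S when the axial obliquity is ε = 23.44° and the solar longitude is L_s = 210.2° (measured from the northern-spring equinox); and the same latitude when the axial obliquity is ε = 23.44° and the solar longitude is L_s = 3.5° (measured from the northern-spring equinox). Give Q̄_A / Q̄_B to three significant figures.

Q̄_A / Q̄_B ≈ 1.27

— Configuration A (ϕ=-37.6°):
Solar declination: sin δ = sin ε · sin L_s = sin 23.44° × sin 210.2° = -0.20010, so δ = -11.543°.
cos h₀ = −tan(-37.6°) tan(-11.543°) = -0.1573, h₀ = 1.7287 rad.
Bracket: h₀ sin ϕ sin δ + cos ϕ cos δ sin h₀ = 1.7287×-0.61015×-0.20010 + 0.79229×0.97978×0.98755 = 0.211059 + 0.766605 = 0.977664.
Q̄ = (S_0/π) × [bracket] = (1361/π) × 0.977664 = 423.54 W/m².
— Configuration B (ϕ=-37.6°):
Solar declination: sin δ = sin ε · sin L_s = sin 23.44° × sin 3.5° = 0.02428, so δ = +1.392°.
cos h₀ = −tan(-37.6°) tan(+1.392°) = 0.0187, h₀ = 1.5521 rad.
Bracket: h₀ sin ϕ sin δ + cos ϕ cos δ sin h₀ = 1.5521×-0.61015×0.02428 + 0.79229×0.99971×0.99983 = -0.022993 + 0.791926 = 0.768933.
Q̄ = (S_0/π) × [bracket] = (1361/π) × 0.768933 = 333.12 W/m².
Ratio Q̄_A / Q̄_B = 423.54 / 333.12 = 1.271.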